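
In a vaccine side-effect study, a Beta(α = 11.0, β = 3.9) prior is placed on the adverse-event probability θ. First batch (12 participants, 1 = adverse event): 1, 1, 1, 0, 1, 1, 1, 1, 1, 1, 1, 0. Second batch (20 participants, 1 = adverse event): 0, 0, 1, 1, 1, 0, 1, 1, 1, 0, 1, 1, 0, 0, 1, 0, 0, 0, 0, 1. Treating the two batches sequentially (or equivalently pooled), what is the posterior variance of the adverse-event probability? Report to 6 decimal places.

The Beta prior is conjugate to a Binomial/Bernoulli likelihood; the update adds successes to α and failures to β.
After batch 1: Beta(11.0+10, 3.9+2) = Beta(21.0, 5.9).
After batch 2: Beta(21.0+10, 5.9+10) = Beta(31.0, 15.9).
Var = αβ/((α+β)²(α+β+1)) = 31.0·15.9/(46.9²·47.9) = 0.004678.

0.004678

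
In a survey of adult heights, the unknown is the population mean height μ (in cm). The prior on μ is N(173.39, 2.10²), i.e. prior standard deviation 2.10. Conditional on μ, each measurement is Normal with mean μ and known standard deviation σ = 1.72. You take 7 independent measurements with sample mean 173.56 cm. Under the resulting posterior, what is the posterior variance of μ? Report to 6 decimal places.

0.385668

For Normal data with known variance σ², a Normal(μ₀, σ₀²) prior on μ is conjugate. Posterior precision = 1/σ₀² + n/σ²; posterior mean is the precision-weighted average of μ₀ and x̄.
σ₀² = 2.10² = 4.41, σ² = 1.72² = 2.9584; σ² + n·σ₀² = 2.9584 + 7·4.41 = 33.8284.
Posterior precision = 1/σ₀² + n/σ² = 1/4.41 + 7/2.9584 = (σ² + n·σ₀²)/(σ₀²σ²) = 33.8284/(4.41·2.9584); posterior variance σₙ² = σ₀²σ²/(σ² + n·σ₀²) = 4.41·2.9584/33.8284 = 0.385668.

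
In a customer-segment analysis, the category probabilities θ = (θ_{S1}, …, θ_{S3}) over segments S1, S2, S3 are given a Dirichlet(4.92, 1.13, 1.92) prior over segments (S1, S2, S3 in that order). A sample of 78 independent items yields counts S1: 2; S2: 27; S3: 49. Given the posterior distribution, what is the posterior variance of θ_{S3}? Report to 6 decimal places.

The Dirichlet prior is conjugate to the Multinomial likelihood: each posterior αⱼ = prior αⱼ + observed count nⱼ.
Posterior concentration: (6.92, 28.13, 50.92), total = 85.97.
Var[θ_j] = α_j(Σα−α_j)/((Σα)²(Σα+1)) = 50.92·35.05/(85.97²·86.97) = 0.002777.

0.002777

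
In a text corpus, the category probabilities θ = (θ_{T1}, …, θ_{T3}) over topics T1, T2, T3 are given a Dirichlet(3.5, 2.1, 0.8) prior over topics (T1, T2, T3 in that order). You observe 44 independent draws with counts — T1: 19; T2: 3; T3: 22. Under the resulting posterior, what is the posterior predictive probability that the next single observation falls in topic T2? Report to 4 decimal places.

The Dirichlet prior is conjugate to the Multinomial likelihood: each posterior αⱼ = prior αⱼ + observed count nⱼ.
Posterior concentration: (22.5, 5.1, 22.8), total = 50.4.
P(next = T2 | data) = α_{T2}/Σα = 0.1012.

0.1012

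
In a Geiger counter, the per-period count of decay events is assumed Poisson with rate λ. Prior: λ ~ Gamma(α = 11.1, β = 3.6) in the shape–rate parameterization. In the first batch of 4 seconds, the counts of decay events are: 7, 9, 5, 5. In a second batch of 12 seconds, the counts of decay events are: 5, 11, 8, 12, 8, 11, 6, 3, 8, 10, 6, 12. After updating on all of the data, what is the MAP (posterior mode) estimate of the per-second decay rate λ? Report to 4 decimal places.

With a Gamma(shape α, rate β) prior, the Poisson likelihood is conjugate: the posterior is Gamma(α + ΣXᵢ, β + n).
Batch 1: sum of counts S = 26 over n = 4 seconds.
After batch 1: Gamma(α+S, β+n) = Gamma(11.1+26, 3.6+4) = Gamma(37.1, 7.6).
Batch 2: sum of counts S = 100 over n = 12 seconds.
After batch 2: Gamma(α+S, β+n) = Gamma(37.1+100, 7.6+12) = Gamma(137.1, 19.6).
Mode of Gamma(α,β) for α≥1 is (α−1)/β = 136.1/19.6 = 6.9439.

6.9439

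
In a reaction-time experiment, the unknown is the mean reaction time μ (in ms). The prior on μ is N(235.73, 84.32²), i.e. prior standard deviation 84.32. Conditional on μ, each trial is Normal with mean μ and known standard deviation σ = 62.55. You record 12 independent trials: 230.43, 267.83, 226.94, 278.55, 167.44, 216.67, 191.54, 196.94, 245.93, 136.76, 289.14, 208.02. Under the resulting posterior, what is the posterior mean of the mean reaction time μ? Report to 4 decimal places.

For Normal data with known variance σ², a Normal(μ₀, σ₀²) prior on μ is conjugate. Posterior precision = 1/σ₀² + n/σ²; posterior mean is the precision-weighted average of μ₀ and x̄.
Σxᵢ = 230.43 + 267.83 + 226.94 + 278.55 + 167.44 + 216.67 + 191.54 + 196.94 + 245.93 + 136.76 + 289.14 + 208.02 = 2656.19, so n·x̄ = 2656.19.
σ₀² = 84.32² = 7109.8624, σ² = 62.55² = 3912.5025; σ² + n·σ₀² = 3912.5025 + 12·7109.8624 = 89230.8513.
Posterior mean = (μ₀/σ₀² + n·x̄/σ²)/(1/σ₀² + n/σ²) = (σ²·μ₀ + σ₀²·n·x̄)/(σ² + n·σ₀²) = (3912.5025·235.73 + 7109.8624·2656.19)/89230.8513 = 19807439.622581/89230.8513 = 221.9797.

221.9797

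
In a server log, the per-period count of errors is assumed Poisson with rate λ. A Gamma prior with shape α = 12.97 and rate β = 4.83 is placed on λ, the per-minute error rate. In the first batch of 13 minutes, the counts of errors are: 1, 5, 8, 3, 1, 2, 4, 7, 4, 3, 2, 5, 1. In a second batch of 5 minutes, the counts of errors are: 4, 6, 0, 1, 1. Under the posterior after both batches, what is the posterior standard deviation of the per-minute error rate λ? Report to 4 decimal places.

With a Gamma(shape α, rate β) prior, the Poisson likelihood is conjugate: the posterior is Gamma(α + ΣXᵢ, β + n).
Batch 1: sum of counts S = 46 over n = 13 minutes.
After batch 1: Gamma(α+S, β+n) = Gamma(12.97+46, 4.83+13) = Gamma(58.97, 17.83).
Batch 2: sum of counts S = 12 over n = 5 minutes.
After batch 2: Gamma(α+S, β+n) = Gamma(58.97+12, 17.83+5) = Gamma(70.97, 22.83).
SD = √α/β = √70.97/22.83 = 0.3690.

0.3690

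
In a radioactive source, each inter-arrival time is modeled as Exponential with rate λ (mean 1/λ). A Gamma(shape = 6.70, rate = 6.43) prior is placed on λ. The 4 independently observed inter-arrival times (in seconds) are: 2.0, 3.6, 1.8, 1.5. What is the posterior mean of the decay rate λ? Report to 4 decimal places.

With a Gamma(shape α, rate β) prior on the exponential rate λ, the posterior after n observations with total T = Σxᵢ is Gamma(α+n, β+T).
Sum of observations T = 8.9 seconds; n = 4.
Posterior: Gamma(6.70+4, 6.43+8.9) = Gamma(10.70, 15.33).
Posterior mean of λ = α/β = 10.70/15.33 = 0.6980.

0.6980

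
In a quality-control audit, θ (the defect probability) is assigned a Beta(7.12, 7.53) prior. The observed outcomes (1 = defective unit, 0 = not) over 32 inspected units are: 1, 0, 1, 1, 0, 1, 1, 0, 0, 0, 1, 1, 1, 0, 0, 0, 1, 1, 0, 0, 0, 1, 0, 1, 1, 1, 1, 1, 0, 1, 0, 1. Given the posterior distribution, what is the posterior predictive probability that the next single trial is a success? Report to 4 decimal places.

The Beta prior is conjugate to a Binomial/Bernoulli likelihood; the update adds successes to α and failures to β.
Posterior: Beta(α+k, β+n−k) = Beta(7.12+18, 7.53+14) = Beta(25.12, 21.53).
For a single future Bernoulli trial, P(success | data) = α/(α+β) = 0.5385.

0.5385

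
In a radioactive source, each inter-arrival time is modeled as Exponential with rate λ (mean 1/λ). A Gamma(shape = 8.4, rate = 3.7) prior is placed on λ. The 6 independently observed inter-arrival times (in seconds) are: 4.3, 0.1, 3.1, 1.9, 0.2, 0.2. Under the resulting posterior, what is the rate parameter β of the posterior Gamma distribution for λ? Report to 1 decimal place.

13.5

With a Gamma(shape α, rate β) prior on the exponential rate λ, the posterior after n observations with total T = Σxᵢ is Gamma(α+n, β+T).
Sum of observations T = 9.8 seconds; n = 6.
Posterior: Gamma(8.4+6, 3.7+9.8) = Gamma(14.4, 13.5).
Posterior β = 13.5.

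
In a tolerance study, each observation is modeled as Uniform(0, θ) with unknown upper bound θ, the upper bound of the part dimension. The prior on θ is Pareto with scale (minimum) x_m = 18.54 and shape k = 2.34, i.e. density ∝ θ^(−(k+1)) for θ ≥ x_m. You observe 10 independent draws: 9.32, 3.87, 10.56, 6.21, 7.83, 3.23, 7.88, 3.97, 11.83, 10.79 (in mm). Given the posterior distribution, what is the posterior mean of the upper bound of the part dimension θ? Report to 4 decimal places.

A Pareto(scale x_m, shape k) prior on the upper bound θ of Uniform(0, θ) is conjugate: posterior is Pareto(max(x_m, max xᵢ), k + n).
Sample maximum = 11.83; prior scale x_m = 18.54 → posterior scale = max = 18.54.
Posterior shape = 2.34 + 10 = 12.34.
E[θ|data] = k·x_m/(k−1) = 12.34·18.54/11.34 = 20.1749.

20.1749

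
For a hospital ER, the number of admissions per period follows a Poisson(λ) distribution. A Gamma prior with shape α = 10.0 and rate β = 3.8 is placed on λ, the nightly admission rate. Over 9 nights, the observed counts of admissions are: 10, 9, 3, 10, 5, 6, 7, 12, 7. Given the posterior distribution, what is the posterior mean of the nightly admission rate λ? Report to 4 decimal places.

With a Gamma(shape α, rate β) prior, the Poisson likelihood is conjugate: the posterior is Gamma(α + ΣXᵢ, β + n).
Sum of counts S = 69 over n = 9 nights.
Posterior: Gamma(α+S, β+n) = Gamma(10.0+69, 3.8+9) = Gamma(79.0, 12.8).
Posterior mean = α/β = 79.0/12.8 = 6.1719.

6.1719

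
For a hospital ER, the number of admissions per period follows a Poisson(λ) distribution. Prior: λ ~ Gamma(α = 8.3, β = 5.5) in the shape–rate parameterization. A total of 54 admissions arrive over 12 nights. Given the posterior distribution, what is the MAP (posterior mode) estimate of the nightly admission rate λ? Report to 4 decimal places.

3.5029

With a Gamma(shape α, rate β) prior, the Poisson likelihood is conjugate: the posterior is Gamma(α + ΣXᵢ, β + n).
Posterior: Gamma(α+S, β+n) = Gamma(8.3+54, 5.5+12) = Gamma(62.3, 17.5).
Mode of Gamma(α,β) for α≥1 is (α−1)/β = 61.3/17.5 = 3.5029.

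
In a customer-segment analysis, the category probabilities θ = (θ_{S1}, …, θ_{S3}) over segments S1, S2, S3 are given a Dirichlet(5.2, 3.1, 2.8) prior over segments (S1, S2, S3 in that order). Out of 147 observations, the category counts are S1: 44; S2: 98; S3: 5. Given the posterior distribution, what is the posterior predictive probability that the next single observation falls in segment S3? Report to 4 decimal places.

0.0493

The Dirichlet prior is conjugate to the Multinomial likelihood: each posterior αⱼ = prior αⱼ + observed count nⱼ.
Posterior concentration: (49.2, 101.1, 7.8), total = 158.1.
P(next = S3 | data) = α_{S3}/Σα = 0.0493.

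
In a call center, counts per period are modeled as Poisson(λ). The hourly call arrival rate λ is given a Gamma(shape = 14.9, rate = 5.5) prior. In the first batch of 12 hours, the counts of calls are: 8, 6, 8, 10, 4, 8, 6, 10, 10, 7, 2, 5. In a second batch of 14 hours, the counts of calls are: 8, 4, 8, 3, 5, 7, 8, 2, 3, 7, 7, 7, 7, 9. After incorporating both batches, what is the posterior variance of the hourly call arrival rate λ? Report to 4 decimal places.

With a Gamma(shape α, rate β) prior, the Poisson likelihood is conjugate: the posterior is Gamma(α + ΣXᵢ, β + n).
Batch 1: sum of counts S = 84 over n = 12 hours.
After batch 1: Gamma(α+S, β+n) = Gamma(14.9+84, 5.5+12) = Gamma(98.9, 17.5).
Batch 2: sum of counts S = 85 over n = 14 hours.
After batch 2: Gamma(α+S, β+n) = Gamma(98.9+85, 17.5+14) = Gamma(183.9, 31.5).
Var = α/β² = 183.9/31.5² = 0.1853.

0.1853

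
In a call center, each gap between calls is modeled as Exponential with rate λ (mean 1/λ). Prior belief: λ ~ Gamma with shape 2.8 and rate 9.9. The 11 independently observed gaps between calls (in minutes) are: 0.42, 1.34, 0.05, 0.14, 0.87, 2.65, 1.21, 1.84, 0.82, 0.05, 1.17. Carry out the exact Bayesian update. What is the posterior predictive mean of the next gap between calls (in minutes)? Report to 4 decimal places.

With a Gamma(shape α, rate β) prior on the exponential rate λ, the posterior after n observations with total T = Σxᵢ is Gamma(α+n, β+T).
Sum of observations T = 10.56 minutes; n = 11.
Posterior: Gamma(2.8+11, 9.9+10.56) = Gamma(13.8, 20.46).
The predictive distribution for the next observation is Lomax; its mean is β/(α−1) = 20.46/12.8 = 1.5984.

1.5984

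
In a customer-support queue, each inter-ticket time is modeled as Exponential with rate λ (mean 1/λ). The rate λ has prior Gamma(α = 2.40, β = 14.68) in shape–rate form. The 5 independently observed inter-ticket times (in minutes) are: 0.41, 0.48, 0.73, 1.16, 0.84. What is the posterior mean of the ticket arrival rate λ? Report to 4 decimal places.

0.4044

With a Gamma(shape α, rate β) prior on the exponential rate λ, the posterior after n observations with total T = Σxᵢ is Gamma(α+n, β+T).
Sum of observations T = 3.62 minutes; n = 5.
Posterior: Gamma(2.40+5, 14.68+3.62) = Gamma(7.40, 18.30).
Posterior mean of λ = α/β = 7.40/18.30 = 0.4044.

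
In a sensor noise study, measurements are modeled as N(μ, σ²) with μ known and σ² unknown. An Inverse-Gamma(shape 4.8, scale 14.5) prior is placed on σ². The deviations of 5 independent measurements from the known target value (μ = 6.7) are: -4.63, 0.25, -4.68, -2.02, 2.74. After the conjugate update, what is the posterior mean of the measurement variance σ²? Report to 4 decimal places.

With known mean μ and an Inverse-Gamma(α, β) prior on σ², the Normal likelihood is conjugate: posterior is Inv-Gamma(α + n/2, β + Σ(xᵢ−μ)²/2).
Σ(xᵢ−μ)² = (-4.63)² + (0.25)² + (-4.68)² + (-2.02)² + (2.74)² = 54.9898.
Posterior: Inv-Gamma(4.8 + 5/2, 14.5 + 54.9898/2) = Inv-Gamma(7.30, 41.99490).
E[σ²|data] = β/(α−1) = 41.99490/6.30 = 6.6659.

6.6659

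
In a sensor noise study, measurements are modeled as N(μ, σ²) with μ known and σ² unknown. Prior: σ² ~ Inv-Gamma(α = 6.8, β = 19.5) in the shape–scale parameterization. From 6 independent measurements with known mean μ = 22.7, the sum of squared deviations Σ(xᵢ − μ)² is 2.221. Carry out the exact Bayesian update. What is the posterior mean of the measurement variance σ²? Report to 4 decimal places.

2.3421

With known mean μ and an Inverse-Gamma(α, β) prior on σ², the Normal likelihood is conjugate: posterior is Inv-Gamma(α + n/2, β + Σ(xᵢ−μ)²/2).
Posterior: Inv-Gamma(6.8 + 6/2, 19.5 + 2.221/2) = Inv-Gamma(9.80, 20.6105).
E[σ²|data] = β/(α−1) = 20.6105/8.80 = 2.3421.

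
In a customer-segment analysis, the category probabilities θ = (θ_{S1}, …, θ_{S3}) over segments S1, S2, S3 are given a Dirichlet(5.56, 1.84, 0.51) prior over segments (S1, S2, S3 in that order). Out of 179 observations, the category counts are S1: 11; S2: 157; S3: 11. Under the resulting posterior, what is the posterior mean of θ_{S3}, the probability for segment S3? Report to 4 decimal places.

The Dirichlet prior is conjugate to the Multinomial likelihood: each posterior αⱼ = prior αⱼ + observed count nⱼ.
Posterior concentration: (16.56, 158.84, 11.51), total = 186.91.
E[θ_{S3}|data] = α_{S3}/Σα = 11.51/186.91 = 0.0616.

0.0616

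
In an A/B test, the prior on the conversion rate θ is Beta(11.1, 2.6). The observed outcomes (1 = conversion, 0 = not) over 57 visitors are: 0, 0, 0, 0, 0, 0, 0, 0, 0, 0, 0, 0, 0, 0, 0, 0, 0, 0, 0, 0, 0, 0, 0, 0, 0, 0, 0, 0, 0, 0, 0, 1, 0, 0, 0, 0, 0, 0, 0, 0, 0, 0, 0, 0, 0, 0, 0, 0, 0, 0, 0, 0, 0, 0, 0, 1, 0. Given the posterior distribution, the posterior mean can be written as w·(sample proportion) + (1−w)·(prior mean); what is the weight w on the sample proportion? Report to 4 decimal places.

0.8062

The Beta prior is conjugate to a Binomial/Bernoulli likelihood; the update adds successes to α and failures to β.
Posterior mean = (α₀+k)/(α₀+β₀+n) = [n/(α₀+β₀+n)]·(k/n) + [(α₀+β₀)/(α₀+β₀+n)]·α₀/(α₀+β₀), so only n and the prior enter the weight.
The weight on the data is w = n/(α₀+β₀+n) = 57/(11.1+2.6+57) = 57/70.7 = 0.8062.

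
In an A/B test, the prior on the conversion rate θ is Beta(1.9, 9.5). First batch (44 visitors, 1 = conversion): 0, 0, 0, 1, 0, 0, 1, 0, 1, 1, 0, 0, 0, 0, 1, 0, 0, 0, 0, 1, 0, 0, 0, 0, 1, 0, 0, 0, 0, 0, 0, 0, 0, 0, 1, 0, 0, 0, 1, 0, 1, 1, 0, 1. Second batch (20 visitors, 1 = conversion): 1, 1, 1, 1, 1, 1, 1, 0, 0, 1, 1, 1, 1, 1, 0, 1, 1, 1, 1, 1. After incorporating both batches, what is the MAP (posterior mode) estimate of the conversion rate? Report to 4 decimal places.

0.4074

The Beta prior is conjugate to a Binomial/Bernoulli likelihood; the update adds successes to α and failures to β.
After batch 1: Beta(1.9+12, 9.5+32) = Beta(13.9, 41.5).
After batch 2: Beta(13.9+17, 41.5+3) = Beta(30.9, 44.5).
Mode of Beta(a,b) for a,b>1 is (a−1)/(a+b−2) = 29.9/73.4 = 0.4074.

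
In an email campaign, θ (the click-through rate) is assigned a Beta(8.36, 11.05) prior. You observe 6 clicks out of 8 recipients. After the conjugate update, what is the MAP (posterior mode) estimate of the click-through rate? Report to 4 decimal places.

The Beta prior is conjugate to a Binomial/Bernoulli likelihood; the update adds successes to α and failures to β.
Posterior: Beta(α+k, β+n−k) = Beta(8.36+6, 11.05+2) = Beta(14.36, 13.05).
Mode of Beta(a,b) for a,b>1 is (a−1)/(a+b−2) = 13.36/25.41 = 0.5258.

0.5258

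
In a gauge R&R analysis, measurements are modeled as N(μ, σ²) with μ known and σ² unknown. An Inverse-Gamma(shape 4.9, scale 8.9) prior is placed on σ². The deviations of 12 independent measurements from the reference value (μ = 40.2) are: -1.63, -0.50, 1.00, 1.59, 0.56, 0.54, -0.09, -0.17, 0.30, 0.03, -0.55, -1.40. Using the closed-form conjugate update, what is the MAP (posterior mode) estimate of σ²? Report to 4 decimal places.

1.1441

With known mean μ and an Inverse-Gamma(α, β) prior on σ², the Normal likelihood is conjugate: posterior is Inv-Gamma(α + n/2, β + Σ(xᵢ−μ)²/2).
Σ(xᵢ−μ)² = (-1.63)² + (-0.50)² + (1.00)² + (1.59)² + (0.56)² + (0.54)² + (-0.09)² + (-0.17)² + (0.30)² + (0.03)² + (-0.55)² + (-1.40)² = 9.4306.
Posterior: Inv-Gamma(4.9 + 12/2, 8.9 + 9.4306/2) = Inv-Gamma(10.90, 13.61530).
Mode = β/(α+1) = 13.61530/11.90 = 1.1441.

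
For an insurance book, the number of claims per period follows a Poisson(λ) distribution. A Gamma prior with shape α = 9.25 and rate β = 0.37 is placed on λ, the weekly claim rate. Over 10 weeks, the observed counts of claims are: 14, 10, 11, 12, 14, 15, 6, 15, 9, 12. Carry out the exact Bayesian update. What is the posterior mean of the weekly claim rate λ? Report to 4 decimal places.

12.2710

With a Gamma(shape α, rate β) prior, the Poisson likelihood is conjugate: the posterior is Gamma(α + ΣXᵢ, β + n).
Sum of counts S = 118 over n = 10 weeks.
Posterior: Gamma(α+S, β+n) = Gamma(9.25+118, 0.37+10) = Gamma(127.25, 10.37).
Posterior mean = α/β = 127.25/10.37 = 12.2710.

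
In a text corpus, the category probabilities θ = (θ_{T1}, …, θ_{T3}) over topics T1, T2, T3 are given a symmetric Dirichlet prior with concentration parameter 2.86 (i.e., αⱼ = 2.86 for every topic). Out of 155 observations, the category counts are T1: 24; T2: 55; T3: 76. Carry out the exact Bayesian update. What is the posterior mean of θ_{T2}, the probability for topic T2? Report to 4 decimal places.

0.3537

The Dirichlet prior is conjugate to the Multinomial likelihood: each posterior αⱼ = prior αⱼ + observed count nⱼ.
Posterior concentration: (26.86, 57.86, 78.86), total = 163.58.
E[θ_{T2}|data] = α_{T2}/Σα = 57.86/163.58 = 0.3537.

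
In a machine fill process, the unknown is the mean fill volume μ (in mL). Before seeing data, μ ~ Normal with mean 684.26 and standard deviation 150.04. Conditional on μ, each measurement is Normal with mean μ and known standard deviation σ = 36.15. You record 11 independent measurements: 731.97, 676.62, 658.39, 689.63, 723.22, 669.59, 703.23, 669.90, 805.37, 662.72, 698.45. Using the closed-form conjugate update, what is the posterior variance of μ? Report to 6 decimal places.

For Normal data with known variance σ², a Normal(μ₀, σ₀²) prior on μ is conjugate. Posterior precision = 1/σ₀² + n/σ²; posterior mean is the precision-weighted average of μ₀ and x̄.
σ₀² = 150.04² = 22512.0016, σ² = 36.15² = 1306.8225; σ² + n·σ₀² = 1306.8225 + 11·22512.0016 = 248938.8401.
Posterior precision = 1/σ₀² + n/σ² = 1/22512.0016 + 11/1306.8225 = (σ² + n·σ₀²)/(σ₀²σ²) = 248938.8401/(22512.0016·1306.8225); posterior variance σₙ² = σ₀²σ²/(σ² + n·σ₀²) = 22512.0016·1306.8225/248938.8401 = 118.178385.

118.178385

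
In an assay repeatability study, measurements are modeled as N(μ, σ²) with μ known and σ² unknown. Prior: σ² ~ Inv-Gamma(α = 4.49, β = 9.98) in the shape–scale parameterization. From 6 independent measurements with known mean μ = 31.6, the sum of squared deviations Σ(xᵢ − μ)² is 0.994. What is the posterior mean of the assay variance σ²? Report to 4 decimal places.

With known mean μ and an Inverse-Gamma(α, β) prior on σ², the Normal likelihood is conjugate: posterior is Inv-Gamma(α + n/2, β + Σ(xᵢ−μ)²/2).
Posterior: Inv-Gamma(4.49 + 6/2, 9.98 + 0.994/2) = Inv-Gamma(7.49, 10.4770).
E[σ²|data] = β/(α−1) = 10.4770/6.49 = 1.6143.

1.6143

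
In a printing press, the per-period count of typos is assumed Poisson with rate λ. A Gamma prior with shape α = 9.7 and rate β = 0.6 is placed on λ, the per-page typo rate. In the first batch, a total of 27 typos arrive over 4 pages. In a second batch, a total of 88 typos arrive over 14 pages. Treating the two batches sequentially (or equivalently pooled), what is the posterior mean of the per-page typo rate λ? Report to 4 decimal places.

With a Gamma(shape α, rate β) prior, the Poisson likelihood is conjugate: the posterior is Gamma(α + ΣXᵢ, β + n).
After batch 1: Gamma(α+S, β+n) = Gamma(9.7+27, 0.6+4) = Gamma(36.7, 4.6).
After batch 2: Gamma(α+S, β+n) = Gamma(36.7+88, 4.6+14) = Gamma(124.7, 18.6).
Posterior mean = α/β = 124.7/18.6 = 6.7043.

6.7043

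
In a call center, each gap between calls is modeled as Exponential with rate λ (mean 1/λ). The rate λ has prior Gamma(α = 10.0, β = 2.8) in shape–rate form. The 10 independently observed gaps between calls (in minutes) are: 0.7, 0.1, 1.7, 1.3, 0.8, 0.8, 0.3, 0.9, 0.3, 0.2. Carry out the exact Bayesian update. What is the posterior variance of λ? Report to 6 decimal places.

With a Gamma(shape α, rate β) prior on the exponential rate λ, the posterior after n observations with total T = Σxᵢ is Gamma(α+n, β+T).
Sum of observations T = 7.1 minutes; n = 10.
Posterior: Gamma(10.0+10, 2.8+7.1) = Gamma(20.0, 9.9).
Var = α/β² = 0.204061.

0.204061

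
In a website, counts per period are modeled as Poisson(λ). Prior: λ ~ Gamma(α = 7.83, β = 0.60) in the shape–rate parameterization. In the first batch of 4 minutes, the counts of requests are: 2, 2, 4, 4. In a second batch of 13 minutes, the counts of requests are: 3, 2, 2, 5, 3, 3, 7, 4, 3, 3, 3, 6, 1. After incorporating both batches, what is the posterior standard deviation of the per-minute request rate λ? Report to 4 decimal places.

With a Gamma(shape α, rate β) prior, the Poisson likelihood is conjugate: the posterior is Gamma(α + ΣXᵢ, β + n).
Batch 1: sum of counts S = 12 over n = 4 minutes.
After batch 1: Gamma(α+S, β+n) = Gamma(7.83+12, 0.60+4) = Gamma(19.83, 4.60).
Batch 2: sum of counts S = 45 over n = 13 minutes.
After batch 2: Gamma(α+S, β+n) = Gamma(19.83+45, 4.60+13) = Gamma(64.83, 17.60).
SD = √α/β = √64.83/17.60 = 0.4575.

0.4575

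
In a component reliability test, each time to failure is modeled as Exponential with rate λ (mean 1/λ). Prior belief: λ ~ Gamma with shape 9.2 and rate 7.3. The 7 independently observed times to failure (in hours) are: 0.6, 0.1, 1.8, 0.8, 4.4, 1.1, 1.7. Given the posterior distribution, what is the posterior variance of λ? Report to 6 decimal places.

0.051130

With a Gamma(shape α, rate β) prior on the exponential rate λ, the posterior after n observations with total T = Σxᵢ is Gamma(α+n, β+T).
Sum of observations T = 10.5 hours; n = 7.
Posterior: Gamma(9.2+7, 7.3+10.5) = Gamma(16.2, 17.8).
Var = α/β² = 0.051130.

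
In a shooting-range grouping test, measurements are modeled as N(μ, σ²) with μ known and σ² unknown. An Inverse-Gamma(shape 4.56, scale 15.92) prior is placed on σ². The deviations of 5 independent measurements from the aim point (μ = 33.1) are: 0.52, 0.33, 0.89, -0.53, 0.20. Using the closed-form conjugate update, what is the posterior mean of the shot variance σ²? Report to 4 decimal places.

With known mean μ and an Inverse-Gamma(α, β) prior on σ², the Normal likelihood is conjugate: posterior is Inv-Gamma(α + n/2, β + Σ(xᵢ−μ)²/2).
Σ(xᵢ−μ)² = (0.52)² + (0.33)² + (0.89)² + (-0.53)² + (0.20)² = 1.4923.
Posterior: Inv-Gamma(4.56 + 5/2, 15.92 + 1.4923/2) = Inv-Gamma(7.06, 16.66615).
E[σ²|data] = β/(α−1) = 16.66615/6.06 = 2.7502.

2.7502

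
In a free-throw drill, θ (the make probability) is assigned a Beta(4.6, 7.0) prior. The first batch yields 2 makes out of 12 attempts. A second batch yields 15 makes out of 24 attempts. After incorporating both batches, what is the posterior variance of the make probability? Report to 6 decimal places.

The Beta prior is conjugate to a Binomial/Bernoulli likelihood; the update adds successes to α and failures to β.
After batch 1: Beta(4.6+2, 7.0+10) = Beta(6.6, 17.0).
After batch 2: Beta(6.6+15, 17.0+9) = Beta(21.6, 26.0).
Var = αβ/((α+β)²(α+β+1)) = 21.6·26.0/(47.6²·48.6) = 0.005100.

0.005100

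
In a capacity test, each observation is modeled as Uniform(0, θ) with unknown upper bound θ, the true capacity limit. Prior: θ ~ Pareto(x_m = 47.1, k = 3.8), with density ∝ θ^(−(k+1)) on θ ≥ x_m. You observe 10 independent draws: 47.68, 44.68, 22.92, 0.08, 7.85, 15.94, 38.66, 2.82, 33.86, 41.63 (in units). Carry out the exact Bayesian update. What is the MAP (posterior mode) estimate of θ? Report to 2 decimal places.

47.68

A Pareto(scale x_m, shape k) prior on the upper bound θ of Uniform(0, θ) is conjugate: posterior is Pareto(max(x_m, max xᵢ), k + n).
Sample maximum = 47.68; prior scale x_m = 47.1 → posterior scale = max = 47.68.
Posterior shape = 3.8 + 10 = 13.8.
The Pareto density is decreasing on [x_m, ∞), so the mode is x_m = 47.68.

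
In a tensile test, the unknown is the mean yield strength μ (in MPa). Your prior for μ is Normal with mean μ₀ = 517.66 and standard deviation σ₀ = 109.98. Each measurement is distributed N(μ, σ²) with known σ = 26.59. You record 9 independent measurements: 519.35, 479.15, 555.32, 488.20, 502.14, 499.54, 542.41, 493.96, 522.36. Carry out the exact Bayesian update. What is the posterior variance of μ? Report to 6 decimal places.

78.051746

For Normal data with known variance σ², a Normal(μ₀, σ₀²) prior on μ is conjugate. Posterior precision = 1/σ₀² + n/σ²; posterior mean is the precision-weighted average of μ₀ and x̄.
σ₀² = 109.98² = 12095.6004, σ² = 26.59² = 707.0281; σ² + n·σ₀² = 707.0281 + 9·12095.6004 = 109567.4317.
Posterior precision = 1/σ₀² + n/σ² = 1/12095.6004 + 9/707.0281 = (σ² + n·σ₀²)/(σ₀²σ²) = 109567.4317/(12095.6004·707.0281); posterior variance σₙ² = σ₀²σ²/(σ² + n·σ₀²) = 12095.6004·707.0281/109567.4317 = 78.051746.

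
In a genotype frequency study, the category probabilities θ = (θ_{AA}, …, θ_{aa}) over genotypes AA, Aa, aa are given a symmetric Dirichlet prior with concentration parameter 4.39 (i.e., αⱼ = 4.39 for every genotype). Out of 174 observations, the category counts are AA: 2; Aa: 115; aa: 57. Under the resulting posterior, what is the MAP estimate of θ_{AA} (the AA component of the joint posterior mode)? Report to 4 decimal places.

0.0293

The Dirichlet prior is conjugate to the Multinomial likelihood: each posterior αⱼ = prior αⱼ + observed count nⱼ.
Posterior concentration: (6.39, 119.39, 61.39), total = 187.17.
Joint mode component: (α_{AA}−1)/(Σα−K) = 5.39/184.17 = 0.0293.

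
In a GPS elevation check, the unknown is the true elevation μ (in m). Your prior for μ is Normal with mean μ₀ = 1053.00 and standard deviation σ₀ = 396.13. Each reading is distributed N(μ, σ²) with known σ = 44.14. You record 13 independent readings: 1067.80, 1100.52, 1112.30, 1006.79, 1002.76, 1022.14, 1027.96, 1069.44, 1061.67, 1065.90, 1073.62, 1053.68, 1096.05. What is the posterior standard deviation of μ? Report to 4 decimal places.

For Normal data with known variance σ², a Normal(μ₀, σ₀²) prior on μ is conjugate. Posterior precision = 1/σ₀² + n/σ²; posterior mean is the precision-weighted average of μ₀ and x̄.
σ₀² = 396.13² = 156918.9769, σ² = 44.14² = 1948.3396; σ² + n·σ₀² = 1948.3396 + 13·156918.9769 = 2041895.0393.
Posterior precision = 1/σ₀² + n/σ² = 1/156918.9769 + 13/1948.3396 = (σ² + n·σ₀²)/(σ₀²σ²) = 2041895.0393/(156918.9769·1948.3396); posterior variance σₙ² = σ₀²σ²/(σ² + n·σ₀²) = 156918.9769·1948.3396/2041895.0393 = 149.729271.
Posterior SD = √σₙ² = √(156918.9769·1948.3396/2041895.0393) = 12.2364.

12.2364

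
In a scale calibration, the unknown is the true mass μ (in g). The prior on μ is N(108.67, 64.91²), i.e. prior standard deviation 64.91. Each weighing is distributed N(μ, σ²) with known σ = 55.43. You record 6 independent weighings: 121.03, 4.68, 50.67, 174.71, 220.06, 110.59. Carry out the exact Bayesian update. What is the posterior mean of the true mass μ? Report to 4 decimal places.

For Normal data with known variance σ², a Normal(μ₀, σ₀²) prior on μ is conjugate. Posterior precision = 1/σ₀² + n/σ²; posterior mean is the precision-weighted average of μ₀ and x̄.
Σxᵢ = 121.03 + 4.68 + 50.67 + 174.71 + 220.06 + 110.59 = 681.74, so n·x̄ = 681.74.
σ₀² = 64.91² = 4213.3081, σ² = 55.43² = 3072.4849; σ² + n·σ₀² = 3072.4849 + 6·4213.3081 = 28352.3335.
Posterior mean = (μ₀/σ₀² + n·x̄/σ²)/(1/σ₀² + n/σ²) = (σ²·μ₀ + σ₀²·n·x̄)/(σ² + n·σ₀²) = (3072.4849·108.67 + 4213.3081·681.74)/28352.3335 = 3206267.598177/28352.3335 = 113.0866.

113.0866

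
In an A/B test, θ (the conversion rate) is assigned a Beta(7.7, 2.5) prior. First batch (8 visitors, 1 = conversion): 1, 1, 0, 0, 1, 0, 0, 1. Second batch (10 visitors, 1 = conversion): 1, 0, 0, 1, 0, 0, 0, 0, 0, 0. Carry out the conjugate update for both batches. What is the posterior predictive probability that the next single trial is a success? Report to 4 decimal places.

0.4858

The Beta prior is conjugate to a Binomial/Bernoulli likelihood; the update adds successes to α and failures to β.
After batch 1: Beta(7.7+4, 2.5+4) = Beta(11.7, 6.5).
After batch 2: Beta(11.7+2, 6.5+8) = Beta(13.7, 14.5).
For a single future Bernoulli trial, P(success | data) = α/(α+β) = 0.4858.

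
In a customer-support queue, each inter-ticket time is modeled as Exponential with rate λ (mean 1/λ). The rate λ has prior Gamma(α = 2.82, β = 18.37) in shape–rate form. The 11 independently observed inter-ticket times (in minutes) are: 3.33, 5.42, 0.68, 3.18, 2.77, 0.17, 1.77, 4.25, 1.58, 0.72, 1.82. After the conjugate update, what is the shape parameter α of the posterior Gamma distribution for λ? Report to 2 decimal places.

13.82

With a Gamma(shape α, rate β) prior on the exponential rate λ, the posterior after n observations with total T = Σxᵢ is Gamma(α+n, β+T).
Sum of observations T = 25.69 minutes; n = 11.
Posterior: Gamma(2.82+11, 18.37+25.69) = Gamma(13.82, 44.06).
Posterior α = 13.82.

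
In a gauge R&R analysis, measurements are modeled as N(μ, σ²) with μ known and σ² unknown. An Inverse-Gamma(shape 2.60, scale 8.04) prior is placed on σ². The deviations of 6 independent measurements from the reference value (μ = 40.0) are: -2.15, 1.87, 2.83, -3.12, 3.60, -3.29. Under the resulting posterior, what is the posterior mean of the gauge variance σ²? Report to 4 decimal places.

With known mean μ and an Inverse-Gamma(α, β) prior on σ², the Normal likelihood is conjugate: posterior is Inv-Gamma(α + n/2, β + Σ(xᵢ−μ)²/2).
Σ(xᵢ−μ)² = (-2.15)² + (1.87)² + (2.83)² + (-3.12)² + (3.60)² + (-3.29)² = 49.6468.
Posterior: Inv-Gamma(2.60 + 6/2, 8.04 + 49.6468/2) = Inv-Gamma(5.60, 32.86340).
E[σ²|data] = β/(α−1) = 32.86340/4.60 = 7.1442.

7.1442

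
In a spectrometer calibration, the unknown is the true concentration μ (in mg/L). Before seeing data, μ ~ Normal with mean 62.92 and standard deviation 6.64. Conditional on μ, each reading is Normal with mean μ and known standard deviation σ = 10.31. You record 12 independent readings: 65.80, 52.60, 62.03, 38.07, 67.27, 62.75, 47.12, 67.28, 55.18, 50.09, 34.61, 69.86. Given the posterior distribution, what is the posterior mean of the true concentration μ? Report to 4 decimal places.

57.2035

For Normal data with known variance σ², a Normal(μ₀, σ₀²) prior on μ is conjugate. Posterior precision = 1/σ₀² + n/σ²; posterior mean is the precision-weighted average of μ₀ and x̄.
Σxᵢ = 65.80 + 52.60 + 62.03 + 38.07 + 67.27 + 62.75 + 47.12 + 67.28 + 55.18 + 50.09 + 34.61 + 69.86 = 672.66, so n·x̄ = 672.66.
σ₀² = 6.64² = 44.0896, σ² = 10.31² = 106.2961; σ² + n·σ₀² = 106.2961 + 12·44.0896 = 635.3713.
Posterior mean = (μ₀/σ₀² + n·x̄/σ²)/(1/σ₀² + n/σ²) = (σ²·μ₀ + σ₀²·n·x̄)/(σ² + n·σ₀²) = (106.2961·62.92 + 44.0896·672.66)/635.3713 = 36345.460948/635.3713 = 57.2035.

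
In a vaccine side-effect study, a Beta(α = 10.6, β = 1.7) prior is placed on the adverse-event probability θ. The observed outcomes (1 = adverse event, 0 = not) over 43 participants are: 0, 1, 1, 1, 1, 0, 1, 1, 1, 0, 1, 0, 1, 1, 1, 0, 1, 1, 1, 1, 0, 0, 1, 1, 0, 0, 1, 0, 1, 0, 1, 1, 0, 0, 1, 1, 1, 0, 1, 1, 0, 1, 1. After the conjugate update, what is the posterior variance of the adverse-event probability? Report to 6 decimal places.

0.003744

The Beta prior is conjugate to a Binomial/Bernoulli likelihood; the update adds successes to α and failures to β.
Posterior: Beta(α+k, β+n−k) = Beta(10.6+28, 1.7+15) = Beta(38.6, 16.7).
Var = αβ/((α+β)²(α+β+1)) = 38.6·16.7/(55.3²·56.3) = 0.003744.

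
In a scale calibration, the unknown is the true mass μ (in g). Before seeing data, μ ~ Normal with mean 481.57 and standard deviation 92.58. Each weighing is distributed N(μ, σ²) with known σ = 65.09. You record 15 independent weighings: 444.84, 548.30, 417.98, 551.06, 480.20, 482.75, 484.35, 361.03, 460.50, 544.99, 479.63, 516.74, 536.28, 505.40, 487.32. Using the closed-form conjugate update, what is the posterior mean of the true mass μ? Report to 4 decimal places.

486.5925

For Normal data with known variance σ², a Normal(μ₀, σ₀²) prior on μ is conjugate. Posterior precision = 1/σ₀² + n/σ²; posterior mean is the precision-weighted average of μ₀ and x̄.
Σxᵢ = 444.84 + 548.30 + 417.98 + 551.06 + 480.20 + 482.75 + 484.35 + 361.03 + 460.50 + 544.99 + 479.63 + 516.74 + 536.28 + 505.40 + 487.32 = 7301.37, so n·x̄ = 7301.37.
σ₀² = 92.58² = 8571.0564, σ² = 65.09² = 4236.7081; σ² + n·σ₀² = 4236.7081 + 15·8571.0564 = 132802.5541.
Posterior mean = (μ₀/σ₀² + n·x̄/σ²)/(1/σ₀² + n/σ²) = (σ²·μ₀ + σ₀²·n·x̄)/(σ² + n·σ₀²) = (4236.7081·481.57 + 8571.0564·7301.37)/132802.5541 = 64620725.586985/132802.5541 = 486.5925.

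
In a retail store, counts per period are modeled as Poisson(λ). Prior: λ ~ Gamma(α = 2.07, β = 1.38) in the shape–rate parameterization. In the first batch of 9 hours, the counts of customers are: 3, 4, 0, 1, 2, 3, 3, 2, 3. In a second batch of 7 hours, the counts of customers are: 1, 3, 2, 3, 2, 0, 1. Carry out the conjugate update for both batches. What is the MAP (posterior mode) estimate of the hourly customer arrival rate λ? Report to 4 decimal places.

1.9603

With a Gamma(shape α, rate β) prior, the Poisson likelihood is conjugate: the posterior is Gamma(α + ΣXᵢ, β + n).
Batch 1: sum of counts S = 21 over n = 9 hours.
After batch 1: Gamma(α+S, β+n) = Gamma(2.07+21, 1.38+9) = Gamma(23.07, 10.38).
Batch 2: sum of counts S = 12 over n = 7 hours.
After batch 2: Gamma(α+S, β+n) = Gamma(23.07+12, 10.38+7) = Gamma(35.07, 17.38).
Mode of Gamma(α,β) for α≥1 is (α−1)/β = 34.07/17.38 = 1.9603.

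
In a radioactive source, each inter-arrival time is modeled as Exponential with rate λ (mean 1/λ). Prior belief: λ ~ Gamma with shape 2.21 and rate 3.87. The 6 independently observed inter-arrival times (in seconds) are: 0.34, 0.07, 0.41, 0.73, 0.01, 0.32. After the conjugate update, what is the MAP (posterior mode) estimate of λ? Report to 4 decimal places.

1.2539

With a Gamma(shape α, rate β) prior on the exponential rate λ, the posterior after n observations with total T = Σxᵢ is Gamma(α+n, β+T).
Sum of observations T = 1.88 seconds; n = 6.
Posterior: Gamma(2.21+6, 3.87+1.88) = Gamma(8.21, 5.75).
Mode = (α−1)/β = 1.2539.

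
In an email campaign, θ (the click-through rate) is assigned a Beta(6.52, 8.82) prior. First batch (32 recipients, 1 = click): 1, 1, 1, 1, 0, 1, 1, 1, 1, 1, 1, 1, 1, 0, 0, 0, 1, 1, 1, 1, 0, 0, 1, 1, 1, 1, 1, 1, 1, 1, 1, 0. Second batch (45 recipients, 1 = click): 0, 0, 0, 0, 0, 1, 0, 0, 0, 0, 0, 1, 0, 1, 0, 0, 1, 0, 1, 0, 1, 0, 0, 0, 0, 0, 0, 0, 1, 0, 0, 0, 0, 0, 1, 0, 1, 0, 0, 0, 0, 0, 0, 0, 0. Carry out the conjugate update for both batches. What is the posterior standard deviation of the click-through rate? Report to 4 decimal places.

0.0514

The Beta prior is conjugate to a Binomial/Bernoulli likelihood; the update adds successes to α and failures to β.
After batch 1: Beta(6.52+25, 8.82+7) = Beta(31.52, 15.82).
After batch 2: Beta(31.52+9, 15.82+36) = Beta(40.52, 51.82).
Var = αβ/((α+β)²(α+β+1)) = 40.52·51.82/(92.34²·93.34) = 0.00263827; SD = √0.00263827 = 0.0514.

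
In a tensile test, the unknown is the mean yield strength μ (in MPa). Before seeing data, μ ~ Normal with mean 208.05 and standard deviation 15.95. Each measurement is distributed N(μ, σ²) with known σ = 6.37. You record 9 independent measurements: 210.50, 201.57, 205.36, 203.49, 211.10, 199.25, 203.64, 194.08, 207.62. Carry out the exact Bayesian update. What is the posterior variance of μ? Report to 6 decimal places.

4.430035

For Normal data with known variance σ², a Normal(μ₀, σ₀²) prior on μ is conjugate. Posterior precision = 1/σ₀² + n/σ²; posterior mean is the precision-weighted average of μ₀ and x̄.
σ₀² = 15.95² = 254.4025, σ² = 6.37² = 40.5769; σ² + n·σ₀² = 40.5769 + 9·254.4025 = 2330.1994.
Posterior precision = 1/σ₀² + n/σ² = 1/254.4025 + 9/40.5769 = (σ² + n·σ₀²)/(σ₀²σ²) = 2330.1994/(254.4025·40.5769); posterior variance σₙ² = σ₀²σ²/(σ² + n·σ₀²) = 254.4025·40.5769/2330.1994 = 4.430035.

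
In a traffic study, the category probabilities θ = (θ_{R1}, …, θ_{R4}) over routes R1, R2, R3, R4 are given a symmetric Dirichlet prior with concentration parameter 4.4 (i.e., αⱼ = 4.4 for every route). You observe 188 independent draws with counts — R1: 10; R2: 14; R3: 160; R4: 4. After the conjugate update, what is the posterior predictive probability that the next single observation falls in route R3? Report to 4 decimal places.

0.7996

The Dirichlet prior is conjugate to the Multinomial likelihood: each posterior αⱼ = prior αⱼ + observed count nⱼ.
Posterior concentration: (14.4, 18.4, 164.4, 8.4), total = 205.6.
P(next = R3 | data) = α_{R3}/Σα = 0.7996.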